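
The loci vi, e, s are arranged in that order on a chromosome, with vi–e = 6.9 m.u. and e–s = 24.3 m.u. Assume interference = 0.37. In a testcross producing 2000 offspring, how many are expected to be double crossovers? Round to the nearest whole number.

Map distances give recombination frequencies of 0.069 and 0.243 for the two intervals.
With interference 0.37 (so coincidence = 0.63), expected double-crossover frequency = 0.069 × 0.243 × 0.63 = 0.01056.
Expected number = 0.01056 × 2000 = 21.13 ≈ 21.

21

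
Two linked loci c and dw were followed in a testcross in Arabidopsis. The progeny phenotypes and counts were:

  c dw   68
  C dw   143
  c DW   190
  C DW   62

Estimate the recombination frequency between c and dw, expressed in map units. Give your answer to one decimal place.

The two most frequent classes, C dw (143) and c DW (190), are the parental types, so the F1 was C dw / c DW.
The recombinant classes are C DW and c dw: 62 + 68 = 130.
Recombination frequency = 130/463 = 0.2808 ≈ 28.1%, i.e. 28.1 map units.

28.1 map units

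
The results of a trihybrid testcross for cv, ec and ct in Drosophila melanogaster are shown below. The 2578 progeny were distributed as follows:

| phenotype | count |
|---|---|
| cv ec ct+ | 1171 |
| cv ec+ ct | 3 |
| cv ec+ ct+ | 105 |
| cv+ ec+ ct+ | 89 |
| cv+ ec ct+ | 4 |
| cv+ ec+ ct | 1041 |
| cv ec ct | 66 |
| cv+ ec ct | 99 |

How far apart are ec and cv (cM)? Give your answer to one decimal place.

The two most frequent reciprocal classes, cv+ ec+ ct and cv ec ct+, are the parental types, so the F1 was cv+ ec+ ct / cv ec ct+.
The two rarest classes, cv ec+ ct and cv+ ec ct+, are the double crossovers. Comparing them with the parentals, only the cv allele has switched, so cv is the middle locus and the order is ct – cv – ec.
Crossovers in the cv–ec interval produce the single-crossover classes cv+ ec ct and cv ec+ ct+ (99 + 105 = 204) plus the double crossovers (7).
RF(cv–ec) = (204 + 7) / 2578 = 211/2578 = 0.0818 → 8.2 cM.

8.2 cM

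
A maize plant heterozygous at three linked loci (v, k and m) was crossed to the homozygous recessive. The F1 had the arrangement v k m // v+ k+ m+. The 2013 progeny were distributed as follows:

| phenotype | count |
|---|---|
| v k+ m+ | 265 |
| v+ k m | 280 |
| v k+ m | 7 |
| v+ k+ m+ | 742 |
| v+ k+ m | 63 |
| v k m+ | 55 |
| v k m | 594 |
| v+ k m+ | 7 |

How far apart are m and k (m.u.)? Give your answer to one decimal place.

6.6 m.u.

The two rarest classes, v k+ m and v+ k m+, are the double crossovers. Comparing them with the parentals, only the k allele has switched, so k is the middle locus and the order is v – k – m.
Crossovers in the k–m interval produce the single-crossover classes v k m+ and v+ k+ m (55 + 63 = 118) plus the double crossovers (14).
RF(k–m) = (118 + 14) / 2013 = 132/2013 = 0.0656 → 6.6 m.u.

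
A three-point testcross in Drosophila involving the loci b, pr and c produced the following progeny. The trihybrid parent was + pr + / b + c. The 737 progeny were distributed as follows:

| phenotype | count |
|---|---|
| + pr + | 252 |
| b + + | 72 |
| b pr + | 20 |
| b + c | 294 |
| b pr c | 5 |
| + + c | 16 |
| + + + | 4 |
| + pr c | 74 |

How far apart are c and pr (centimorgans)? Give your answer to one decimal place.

The two rarest classes, + + + and b pr c, are the double crossovers. Comparing them with the parentals, only the pr allele has switched, so pr is the middle locus and the order is c – pr – b.
Crossovers in the c–pr interval produce the single-crossover classes + pr c and b + + (74 + 72 = 146) plus the double crossovers (9).
RF(c–pr) = (146 + 9) / 737 = 155/737 = 0.2103 → 21.0 centimorgans.

21.0 centimorgans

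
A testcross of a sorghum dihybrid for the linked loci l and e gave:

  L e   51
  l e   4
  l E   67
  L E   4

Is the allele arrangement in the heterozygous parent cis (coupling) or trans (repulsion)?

The two most frequent classes are L e (51) and l E (67); these are the parental (non-recombinant) types.
So the F1 carried L e on one chromosome and l E on the other — the recessive alleles are on opposite chromosomes (trans / repulsion).

trans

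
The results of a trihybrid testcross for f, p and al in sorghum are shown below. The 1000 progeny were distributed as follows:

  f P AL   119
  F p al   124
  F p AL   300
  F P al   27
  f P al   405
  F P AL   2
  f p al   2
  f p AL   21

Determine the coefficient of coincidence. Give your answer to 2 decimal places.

The two most frequent reciprocal classes, f P al and F p AL, are the parental types, so the F1 was f P al / F p AL.
The two rarest classes, f p al and F P AL, are the double crossovers. Comparing them with the parentals, only the p allele has switched, so p is the middle locus and the order is f – p – al.
f–p: (48 + 4)/1000 = 0.0520; p–al: (243 + 4)/1000 = 0.2470.
Expected DCO frequency = 0.0520 × 0.2470 ≈ 0.01284; observed = 4/1000 ≈ 0.00400.
Coefficient of coincidence = 0.00400/0.01284 ≈ 0.31.

0.31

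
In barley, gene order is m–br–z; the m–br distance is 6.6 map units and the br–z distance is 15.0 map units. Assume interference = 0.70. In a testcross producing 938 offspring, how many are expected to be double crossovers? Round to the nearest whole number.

Map distances give recombination frequencies of 0.066 and 0.150 for the two intervals.
With interference 0.70 (so coincidence = 0.30), expected double-crossover frequency = 0.066 × 0.150 × 0.30 = 0.00297.
Expected number = 0.00297 × 938 = 2.79 ≈ 3.

3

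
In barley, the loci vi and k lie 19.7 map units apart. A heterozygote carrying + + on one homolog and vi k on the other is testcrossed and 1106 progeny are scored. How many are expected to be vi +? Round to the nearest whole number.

109

A map distance of 19.7 map units corresponds to a recombination frequency of 0.197.
The F1 is + + / vi k, so vi + is a recombinant gamete class with expected frequency r/2 = 0.197/2 = 0.0985.
Expected number = 0.0985 × 1106 = 108.94 ≈ 109.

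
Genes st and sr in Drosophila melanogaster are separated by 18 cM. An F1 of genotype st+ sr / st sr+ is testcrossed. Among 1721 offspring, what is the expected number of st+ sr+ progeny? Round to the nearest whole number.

155

A map distance of 18 cM corresponds to a recombination frequency of 0.180.
The F1 is st+ sr / st sr+, so st+ sr+ is a recombinant gamete class with expected frequency r/2 = 0.180/2 = 0.0900.
Expected number = 0.0900 × 1721 = 154.89 ≈ 155.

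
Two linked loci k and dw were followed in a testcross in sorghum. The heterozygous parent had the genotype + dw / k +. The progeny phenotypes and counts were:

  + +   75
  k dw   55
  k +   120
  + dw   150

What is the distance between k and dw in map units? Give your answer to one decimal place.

32.5 map units

The recombinant classes are + + and k dw: 75 + 55 = 130.
Recombination frequency = 130/400 = 0.3250 ≈ 32.5%, i.e. 32.5 map units.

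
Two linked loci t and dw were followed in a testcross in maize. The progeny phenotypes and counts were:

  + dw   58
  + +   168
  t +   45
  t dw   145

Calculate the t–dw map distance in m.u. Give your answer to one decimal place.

The two most frequent classes, + + (168) and t dw (145), are the parental types, so the F1 was + + / t dw.
The recombinant classes are + dw and t +: 58 + 45 = 103.
Recombination frequency = 103/416 = 0.2476 ≈ 24.8%, i.e. 24.8 m.u.

24.8 m.u.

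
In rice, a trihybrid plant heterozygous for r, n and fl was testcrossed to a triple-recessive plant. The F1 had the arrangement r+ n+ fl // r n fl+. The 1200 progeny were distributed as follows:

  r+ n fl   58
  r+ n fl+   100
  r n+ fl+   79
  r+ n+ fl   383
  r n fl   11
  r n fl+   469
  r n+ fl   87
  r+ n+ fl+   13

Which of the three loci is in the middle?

fl

The two rarest classes, r+ n+ fl+ and r n fl, are the double crossovers. Comparing them with the parentals, only the fl allele has switched, so fl is the middle locus and the order is n – fl – r.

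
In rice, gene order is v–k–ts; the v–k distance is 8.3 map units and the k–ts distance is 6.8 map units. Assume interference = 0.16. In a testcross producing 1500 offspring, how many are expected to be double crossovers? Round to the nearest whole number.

Map distances give recombination frequencies of 0.083 and 0.068 for the two intervals.
With interference 0.16 (so coincidence = 0.84), expected double-crossover frequency = 0.083 × 0.068 × 0.84 = 0.00474.
Expected number = 0.00474 × 1500 = 7.11 ≈ 7.

7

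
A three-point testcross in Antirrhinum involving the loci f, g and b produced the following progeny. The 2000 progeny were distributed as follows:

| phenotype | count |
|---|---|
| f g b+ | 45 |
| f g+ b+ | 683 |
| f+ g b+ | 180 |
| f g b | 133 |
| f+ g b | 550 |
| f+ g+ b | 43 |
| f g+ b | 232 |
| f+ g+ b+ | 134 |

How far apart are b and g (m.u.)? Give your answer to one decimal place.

25.0 m.u.

The two most frequent reciprocal classes, f+ g b and f g+ b+, are the parental types, so the F1 was f+ g b / f g+ b+.
The two rarest classes, f+ g+ b and f g b+, are the double crossovers. Comparing them with the parentals, only the g allele has switched, so g is the middle locus and the order is b – g – f.
Crossovers in the b–g interval produce the single-crossover classes f+ g b+ and f g+ b (180 + 232 = 412) plus the double crossovers (88).
RF(b–g) = (412 + 88) / 2000 = 500/2000 = 0.2500 → 25.0 m.u.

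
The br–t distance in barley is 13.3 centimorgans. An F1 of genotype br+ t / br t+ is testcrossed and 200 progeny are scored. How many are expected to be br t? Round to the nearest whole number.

A map distance of 13.3 centimorgans corresponds to a recombination frequency of 0.133.
The F1 is br+ t / br t+, so br t is a recombinant gamete class with expected frequency r/2 = 0.133/2 = 0.0665.
Expected number = 0.0665 × 200 = 13.30 ≈ 13.

13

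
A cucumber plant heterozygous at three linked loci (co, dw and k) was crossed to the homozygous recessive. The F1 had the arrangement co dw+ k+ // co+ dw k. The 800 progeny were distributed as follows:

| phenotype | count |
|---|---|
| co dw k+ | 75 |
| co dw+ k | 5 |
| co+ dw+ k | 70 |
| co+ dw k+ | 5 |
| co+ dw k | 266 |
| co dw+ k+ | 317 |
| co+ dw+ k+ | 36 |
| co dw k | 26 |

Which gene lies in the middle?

k

The two rarest classes, co dw+ k and co+ dw k+, are the double crossovers. Comparing them with the parentals, only the k allele has switched, so k is the middle locus and the order is co – k – dw.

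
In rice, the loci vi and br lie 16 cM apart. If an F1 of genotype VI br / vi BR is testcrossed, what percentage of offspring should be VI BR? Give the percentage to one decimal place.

8.0%

A map distance of 16 cM corresponds to a recombination frequency of 0.160.
The F1 is VI br / vi BR, so VI BR is a recombinant gamete class with expected frequency r/2 = 0.160/2 = 0.0800.
That is 0.0800 = 8.0% of the progeny.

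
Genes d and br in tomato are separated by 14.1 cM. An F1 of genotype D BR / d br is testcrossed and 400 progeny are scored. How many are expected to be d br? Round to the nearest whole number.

172

A map distance of 14.1 cM corresponds to a recombination frequency of 0.141.
The F1 is D BR / d br, so d br is a parental gamete class with expected frequency (1 − r)/2 = 0.859/2 = 0.4295.
Expected number = 0.4295 × 400 = 171.80 ≈ 172.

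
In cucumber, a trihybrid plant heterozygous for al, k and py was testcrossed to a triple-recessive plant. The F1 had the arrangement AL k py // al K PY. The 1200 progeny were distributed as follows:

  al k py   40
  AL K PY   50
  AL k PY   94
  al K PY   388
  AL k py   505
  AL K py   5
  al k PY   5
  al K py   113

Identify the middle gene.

k

The two rarest classes, AL K py and al k PY, are the double crossovers. Comparing them with the parentals, only the k allele has switched, so k is the middle locus and the order is py – k – al.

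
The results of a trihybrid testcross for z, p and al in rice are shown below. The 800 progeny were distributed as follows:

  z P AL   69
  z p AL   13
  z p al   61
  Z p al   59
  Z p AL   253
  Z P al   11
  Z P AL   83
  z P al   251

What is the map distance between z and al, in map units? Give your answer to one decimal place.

19.0 map units

The two most frequent reciprocal classes, Z p AL and z P al, are the parental types, so the F1 was Z p AL / z P al.
The two rarest classes, z p AL and Z P al, are the double crossovers. Comparing them with the parentals, only the z allele has switched, so z is the middle locus and the order is al – z – p.
Crossovers in the al–z interval produce the single-crossover classes Z p al and z P AL (59 + 69 = 128) plus the double crossovers (24).
RF(al–z) = (128 + 24) / 800 = 152/800 = 0.1900 → 19.0 map units.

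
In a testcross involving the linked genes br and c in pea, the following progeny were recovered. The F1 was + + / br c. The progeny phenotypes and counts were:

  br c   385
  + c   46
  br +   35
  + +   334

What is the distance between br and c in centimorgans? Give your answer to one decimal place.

10.1 centimorgans

The recombinant classes are + c and br +: 46 + 35 = 81.
Recombination frequency = 81/800 = 0.1013 ≈ 10.1%, i.e. 10.1 centimorgans.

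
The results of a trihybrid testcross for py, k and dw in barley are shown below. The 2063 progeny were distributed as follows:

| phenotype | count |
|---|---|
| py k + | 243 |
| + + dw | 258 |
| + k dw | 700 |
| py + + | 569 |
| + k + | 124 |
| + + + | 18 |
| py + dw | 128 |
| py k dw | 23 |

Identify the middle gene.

The two most frequent reciprocal classes, + k dw and py + +, are the parental types, so the F1 was + k dw / py + +.
The two rarest classes, py k dw and + + +, are the double crossovers. Comparing them with the parentals, only the py allele has switched, so py is the middle locus and the order is k – py – dw.

py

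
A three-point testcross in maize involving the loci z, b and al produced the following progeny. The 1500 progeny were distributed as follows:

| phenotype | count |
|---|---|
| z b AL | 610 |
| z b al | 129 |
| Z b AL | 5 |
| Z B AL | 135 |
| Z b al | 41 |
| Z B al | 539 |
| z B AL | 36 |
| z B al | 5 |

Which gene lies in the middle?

z

The two most frequent reciprocal classes, z b AL and Z B al, are the parental types, so the F1 was z b AL / Z B al.
The two rarest classes, Z b AL and z B al, are the double crossovers. Comparing them with the parentals, only the z allele has switched, so z is the middle locus and the order is al – z – b.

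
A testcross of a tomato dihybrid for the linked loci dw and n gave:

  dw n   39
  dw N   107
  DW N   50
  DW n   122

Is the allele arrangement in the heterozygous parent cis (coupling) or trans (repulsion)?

trans

The two most frequent classes are DW n (122) and dw N (107); these are the parental (non-recombinant) types.
So the F1 carried DW n on one chromosome and dw N on the other — the recessive alleles are on opposite chromosomes (trans / repulsion).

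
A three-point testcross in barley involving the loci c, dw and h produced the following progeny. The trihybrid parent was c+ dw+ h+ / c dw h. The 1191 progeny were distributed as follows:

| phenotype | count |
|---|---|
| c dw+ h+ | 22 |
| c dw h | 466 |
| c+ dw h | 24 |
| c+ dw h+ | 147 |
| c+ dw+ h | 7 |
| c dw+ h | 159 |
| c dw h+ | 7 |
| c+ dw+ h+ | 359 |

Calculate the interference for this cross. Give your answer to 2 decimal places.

0.13

The two rarest classes, c+ dw+ h and c dw h+, are the double crossovers. Comparing them with the parentals, only the h allele has switched, so h is the middle locus and the order is c – h – dw.
c–h: (46 + 14)/1191 = 0.0504; h–dw: (306 + 14)/1191 = 0.2687.
Expected DCO frequency = 0.0504 × 0.2687 ≈ 0.01354; observed = 14/1191 ≈ 0.01175.
Coefficient of coincidence = 0.01175/0.01354 ≈ 0.87; interference = 1 − 0.87 = 0.13.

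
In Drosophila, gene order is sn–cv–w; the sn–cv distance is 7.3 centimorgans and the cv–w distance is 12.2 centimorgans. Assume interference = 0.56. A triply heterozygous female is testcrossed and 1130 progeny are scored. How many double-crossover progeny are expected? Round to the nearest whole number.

Map distances give recombination frequencies of 0.073 and 0.122 for the two intervals.
With interference 0.56 (so coincidence = 0.44), expected double-crossover frequency = 0.073 × 0.122 × 0.44 = 0.00392.
Expected number = 0.00392 × 1130 = 4.43 ≈ 4.

4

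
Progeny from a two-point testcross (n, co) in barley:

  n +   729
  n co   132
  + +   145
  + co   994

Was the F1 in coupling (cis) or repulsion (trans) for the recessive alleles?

The two most frequent classes are + co (994) and n + (729); these are the parental (non-recombinant) types.
So the F1 carried + co on one chromosome and n + on the other — the recessive alleles are on opposite chromosomes (trans / repulsion).

trans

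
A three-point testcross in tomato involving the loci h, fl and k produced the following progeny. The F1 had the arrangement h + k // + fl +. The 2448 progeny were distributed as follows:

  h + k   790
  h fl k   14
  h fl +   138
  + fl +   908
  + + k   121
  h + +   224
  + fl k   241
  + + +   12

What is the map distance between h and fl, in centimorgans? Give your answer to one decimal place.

11.6 centimorgans

The two rarest classes, h fl k and + + +, are the double crossovers. Comparing them with the parentals, only the fl allele has switched, so fl is the middle locus and the order is h – fl – k.
Crossovers in the h–fl interval produce the single-crossover classes + + k and h fl + (121 + 138 = 259) plus the double crossovers (26).
RF(h–fl) = (259 + 26) / 2448 = 285/2448 = 0.1164 → 11.6 centimorgans.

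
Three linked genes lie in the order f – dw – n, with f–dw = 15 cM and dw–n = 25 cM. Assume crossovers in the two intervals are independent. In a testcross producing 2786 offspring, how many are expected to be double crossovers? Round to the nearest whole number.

Map distances give recombination frequencies of 0.150 and 0.250 for the two intervals.
With no interference, expected double-crossover frequency = 0.150 × 0.250 = 0.03750.
Expected number = 0.03750 × 2786 = 104.47 ≈ 104.

104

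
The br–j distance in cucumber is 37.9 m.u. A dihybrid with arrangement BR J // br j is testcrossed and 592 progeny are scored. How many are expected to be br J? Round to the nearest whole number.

A map distance of 37.9 m.u. corresponds to a recombination frequency of 0.379.
The F1 is BR J / br j, so br J is a recombinant gamete class with expected frequency r/2 = 0.379/2 = 0.1895.
Expected number = 0.1895 × 592 = 112.18 ≈ 112.

112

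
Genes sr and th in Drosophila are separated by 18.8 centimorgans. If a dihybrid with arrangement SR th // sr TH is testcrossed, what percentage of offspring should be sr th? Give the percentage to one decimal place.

A map distance of 18.8 centimorgans corresponds to a recombination frequency of 0.188.
The F1 is SR th / sr TH, so sr th is a recombinant gamete class with expected frequency r/2 = 0.188/2 = 0.0940.
That is 0.0940 = 9.4% of the progeny.

9.4%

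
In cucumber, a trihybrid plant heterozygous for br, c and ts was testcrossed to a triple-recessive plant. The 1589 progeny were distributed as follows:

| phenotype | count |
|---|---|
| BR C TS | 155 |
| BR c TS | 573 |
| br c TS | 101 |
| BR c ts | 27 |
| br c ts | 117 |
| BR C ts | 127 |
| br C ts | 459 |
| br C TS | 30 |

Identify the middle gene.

The two most frequent reciprocal classes, BR c TS and br C ts, are the parental types, so the F1 was BR c TS / br C ts.
The two rarest classes, BR c ts and br C TS, are the double crossovers. Comparing them with the parentals, only the ts allele has switched, so ts is the middle locus and the order is c – ts – br.

ts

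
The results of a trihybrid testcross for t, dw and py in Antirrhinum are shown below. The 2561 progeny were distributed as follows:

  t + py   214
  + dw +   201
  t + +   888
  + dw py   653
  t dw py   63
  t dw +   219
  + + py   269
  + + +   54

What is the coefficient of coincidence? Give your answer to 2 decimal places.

The two most frequent reciprocal classes, t + + and + dw py, are the parental types, so the F1 was t + + / + dw py.
The two rarest classes, + + + and t dw py, are the double crossovers. Comparing them with the parentals, only the t allele has switched, so t is the middle locus and the order is dw – t – py.
dw–t: (488 + 117)/2561 = 0.2362; t–py: (415 + 117)/2561 = 0.2077.
Expected DCO frequency = 0.2362 × 0.2077 ≈ 0.04906; observed = 117/2561 ≈ 0.04569.
Coefficient of coincidence = 0.04569/0.04906 ≈ 0.93.

0.93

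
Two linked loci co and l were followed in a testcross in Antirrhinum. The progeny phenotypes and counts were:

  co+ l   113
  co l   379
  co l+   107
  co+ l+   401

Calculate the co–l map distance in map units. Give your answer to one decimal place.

The two most frequent classes, co+ l+ (401) and co l (379), are the parental types, so the F1 was co+ l+ / co l.
The recombinant classes are co+ l and co l+: 113 + 107 = 220.
Recombination frequency = 220/1000 = 0.2200 ≈ 22.0%, i.e. 22.0 map units.

22.0 map units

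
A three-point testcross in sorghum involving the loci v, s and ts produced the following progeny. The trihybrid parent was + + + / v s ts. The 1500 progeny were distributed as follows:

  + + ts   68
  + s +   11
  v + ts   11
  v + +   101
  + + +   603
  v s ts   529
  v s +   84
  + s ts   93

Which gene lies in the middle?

s

The two rarest classes, + s + and v + ts, are the double crossovers. Comparing them with the parentals, only the s allele has switched, so s is the middle locus and the order is ts – s – v.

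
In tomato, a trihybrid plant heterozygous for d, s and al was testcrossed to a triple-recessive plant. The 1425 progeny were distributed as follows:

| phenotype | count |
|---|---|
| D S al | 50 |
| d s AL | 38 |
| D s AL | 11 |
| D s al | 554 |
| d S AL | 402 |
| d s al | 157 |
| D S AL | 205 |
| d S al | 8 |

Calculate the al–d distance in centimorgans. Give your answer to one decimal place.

26.7 centimorgans

The two most frequent reciprocal classes, D s al and d S AL, are the parental types, so the F1 was D s al / d S AL.
The two rarest classes, D s AL and d S al, are the double crossovers. Comparing them with the parentals, only the al allele has switched, so al is the middle locus and the order is d – al – s.
Crossovers in the d–al interval produce the single-crossover classes d s al and D S AL (157 + 205 = 362) plus the double crossovers (19).
RF(d–al) = (362 + 19) / 1425 = 381/1425 = 0.2674 → 26.7 centimorgans.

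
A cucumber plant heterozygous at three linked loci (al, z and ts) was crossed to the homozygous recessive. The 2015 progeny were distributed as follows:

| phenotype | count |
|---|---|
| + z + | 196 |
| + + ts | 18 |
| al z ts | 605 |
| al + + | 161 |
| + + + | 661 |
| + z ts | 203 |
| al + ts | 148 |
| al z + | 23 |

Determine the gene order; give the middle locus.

ts

The two most frequent reciprocal classes, + + + and al z ts, are the parental types, so the F1 was + + + / al z ts.
The two rarest classes, + + ts and al z +, are the double crossovers. Comparing them with the parentals, only the ts allele has switched, so ts is the middle locus and the order is z – ts – al.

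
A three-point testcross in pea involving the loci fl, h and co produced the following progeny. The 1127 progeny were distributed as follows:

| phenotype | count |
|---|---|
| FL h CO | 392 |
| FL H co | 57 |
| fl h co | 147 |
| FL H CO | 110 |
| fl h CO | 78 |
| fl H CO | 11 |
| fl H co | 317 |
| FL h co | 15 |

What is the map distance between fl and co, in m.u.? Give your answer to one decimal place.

14.3 m.u.

The two most frequent reciprocal classes, fl H co and FL h CO, are the parental types, so the F1 was fl H co / FL h CO.
The two rarest classes, fl H CO and FL h co, are the double crossovers. Comparing them with the parentals, only the co allele has switched, so co is the middle locus and the order is fl – co – h.
Crossovers in the fl–co interval produce the single-crossover classes FL H co and fl h CO (57 + 78 = 135) plus the double crossovers (26).
RF(fl–co) = (135 + 26) / 1127 = 161/1127 = 0.1429 → 14.3 m.u.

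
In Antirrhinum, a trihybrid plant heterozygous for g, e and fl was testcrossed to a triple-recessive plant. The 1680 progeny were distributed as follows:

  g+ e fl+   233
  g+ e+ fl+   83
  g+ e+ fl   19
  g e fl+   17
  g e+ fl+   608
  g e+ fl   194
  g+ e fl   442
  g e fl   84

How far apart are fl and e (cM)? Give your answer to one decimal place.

27.6 cM

The two most frequent reciprocal classes, g+ e fl and g e+ fl+, are the parental types, so the F1 was g+ e fl / g e+ fl+.
The two rarest classes, g+ e+ fl and g e fl+, are the double crossovers. Comparing them with the parentals, only the e allele has switched, so e is the middle locus and the order is g – e – fl.
Crossovers in the e–fl interval produce the single-crossover classes g+ e fl+ and g e+ fl (233 + 194 = 427) plus the double crossovers (36).
RF(e–fl) = (427 + 36) / 1680 = 463/1680 = 0.2756 → 27.6 cM.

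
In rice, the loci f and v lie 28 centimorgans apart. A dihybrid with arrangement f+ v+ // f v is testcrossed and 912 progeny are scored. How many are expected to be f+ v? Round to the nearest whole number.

128

A map distance of 28 centimorgans corresponds to a recombination frequency of 0.280.
The F1 is f+ v+ / f v, so f+ v is a recombinant gamete class with expected frequency r/2 = 0.280/2 = 0.1400.
Expected number = 0.1400 × 912 = 127.68 ≈ 128.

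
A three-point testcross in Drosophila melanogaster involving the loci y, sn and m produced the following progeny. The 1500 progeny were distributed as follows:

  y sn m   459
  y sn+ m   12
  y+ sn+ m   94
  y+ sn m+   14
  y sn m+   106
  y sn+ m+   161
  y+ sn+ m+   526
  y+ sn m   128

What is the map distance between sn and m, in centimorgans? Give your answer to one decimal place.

15.1 centimorgans

The two most frequent reciprocal classes, y+ sn+ m+ and y sn m, are the parental types, so the F1 was y+ sn+ m+ / y sn m.
The two rarest classes, y+ sn m+ and y sn+ m, are the double crossovers. Comparing them with the parentals, only the sn allele has switched, so sn is the middle locus and the order is m – sn – y.
Crossovers in the m–sn interval produce the single-crossover classes y+ sn+ m and y sn m+ (94 + 106 = 200) plus the double crossovers (26).
RF(m–sn) = (200 + 26) / 1500 = 226/1500 = 0.1507 → 15.1 centimorgans.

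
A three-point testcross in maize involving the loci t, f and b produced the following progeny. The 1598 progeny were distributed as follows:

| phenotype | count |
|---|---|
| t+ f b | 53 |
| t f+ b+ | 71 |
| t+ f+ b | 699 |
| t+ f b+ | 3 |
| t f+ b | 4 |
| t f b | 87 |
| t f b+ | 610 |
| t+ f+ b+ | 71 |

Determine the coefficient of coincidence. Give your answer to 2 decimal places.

The two most frequent reciprocal classes, t+ f+ b and t f b+, are the parental types, so the F1 was t+ f+ b / t f b+.
The two rarest classes, t f+ b and t+ f b+, are the double crossovers. Comparing them with the parentals, only the t allele has switched, so t is the middle locus and the order is b – t – f.
b–t: (158 + 7)/1598 = 0.1033; t–f: (124 + 7)/1598 = 0.0820.
Expected DCO frequency = 0.1033 × 0.0820 ≈ 0.00847; observed = 7/1598 ≈ 0.00438.
Coefficient of coincidence = 0.00438/0.00847 ≈ 0.52.

0.52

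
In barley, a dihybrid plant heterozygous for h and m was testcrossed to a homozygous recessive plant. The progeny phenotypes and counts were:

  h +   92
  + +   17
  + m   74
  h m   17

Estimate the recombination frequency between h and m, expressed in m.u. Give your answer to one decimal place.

17.0 m.u.

The two most frequent classes, + m (74) and h + (92), are the parental types, so the F1 was + m / h +.
The recombinant classes are + + and h m: 17 + 17 = 34.
Recombination frequency = 34/200 = 0.1700 ≈ 17.0%, i.e. 17.0 m.u.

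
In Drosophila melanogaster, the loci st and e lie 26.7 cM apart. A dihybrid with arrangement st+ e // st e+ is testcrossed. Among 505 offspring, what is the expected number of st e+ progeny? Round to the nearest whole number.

A map distance of 26.7 cM corresponds to a recombination frequency of 0.267.
The F1 is st+ e / st e+, so st e+ is a parental gamete class with expected frequency (1 − r)/2 = 0.733/2 = 0.3665.
Expected number = 0.3665 × 505 = 185.08 ≈ 185.

185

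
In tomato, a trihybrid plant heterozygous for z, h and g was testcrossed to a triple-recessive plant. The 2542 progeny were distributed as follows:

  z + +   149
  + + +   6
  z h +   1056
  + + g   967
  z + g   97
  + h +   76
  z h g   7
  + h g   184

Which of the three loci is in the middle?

g

The two most frequent reciprocal classes, z h + and + + g, are the parental types, so the F1 was z h + / + + g.
The two rarest classes, z h g and + + +, are the double crossovers. Comparing them with the parentals, only the g allele has switched, so g is the middle locus and the order is z – g – h.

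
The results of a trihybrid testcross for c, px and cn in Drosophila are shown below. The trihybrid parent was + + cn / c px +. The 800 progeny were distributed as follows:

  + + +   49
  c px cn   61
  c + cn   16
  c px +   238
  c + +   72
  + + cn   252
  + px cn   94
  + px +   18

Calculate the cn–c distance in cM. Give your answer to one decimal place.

18.0 cM

The two rarest classes, c + cn and + px +, are the double crossovers. Comparing them with the parentals, only the c allele has switched, so c is the middle locus and the order is cn – c – px.
Crossovers in the cn–c interval produce the single-crossover classes + + + and c px cn (49 + 61 = 110) plus the double crossovers (34).
RF(cn–c) = (110 + 34) / 800 = 144/800 = 0.1800 → 18.0 cM.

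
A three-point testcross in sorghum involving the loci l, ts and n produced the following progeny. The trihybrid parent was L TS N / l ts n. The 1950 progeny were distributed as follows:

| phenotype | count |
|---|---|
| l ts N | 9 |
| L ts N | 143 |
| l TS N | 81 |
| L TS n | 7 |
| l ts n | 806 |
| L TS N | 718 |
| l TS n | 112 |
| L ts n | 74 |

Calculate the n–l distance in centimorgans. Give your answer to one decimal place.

The two rarest classes, L TS n and l ts N, are the double crossovers. Comparing them with the parentals, only the n allele has switched, so n is the middle locus and the order is l – n – ts.
Crossovers in the l–n interval produce the single-crossover classes l TS N and L ts n (81 + 74 = 155) plus the double crossovers (16).
RF(l–n) = (155 + 16) / 1950 = 171/1950 = 0.0877 → 8.8 centimorgans.

8.8 centimorgans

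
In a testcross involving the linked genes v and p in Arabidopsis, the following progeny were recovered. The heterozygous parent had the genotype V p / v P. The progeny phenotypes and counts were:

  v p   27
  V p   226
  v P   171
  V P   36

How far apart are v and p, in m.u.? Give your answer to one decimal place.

The recombinant classes are V P and v p: 36 + 27 = 63.
Recombination frequency = 63/460 = 0.1370 ≈ 13.7%, i.e. 13.7 m.u.

13.7 m.u.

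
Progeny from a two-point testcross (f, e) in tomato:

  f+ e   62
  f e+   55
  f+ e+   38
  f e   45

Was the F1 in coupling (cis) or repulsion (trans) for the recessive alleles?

trans

The two most frequent classes are f+ e (62) and f e+ (55); these are the parental (non-recombinant) types.
So the F1 carried f+ e on one chromosome and f e+ on the other — the recessive alleles are on opposite chromosomes (trans / repulsion).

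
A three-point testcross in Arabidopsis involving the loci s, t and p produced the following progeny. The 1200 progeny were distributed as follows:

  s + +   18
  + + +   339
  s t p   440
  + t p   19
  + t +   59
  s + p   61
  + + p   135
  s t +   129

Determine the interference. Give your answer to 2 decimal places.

The two most frequent reciprocal classes, s t p and + + +, are the parental types, so the F1 was s t p / + + +.
The two rarest classes, + t p and s + +, are the double crossovers. Comparing them with the parentals, only the s allele has switched, so s is the middle locus and the order is p – s – t.
p–s: (264 + 37)/1200 = 0.2508; s–t: (120 + 37)/1200 = 0.1308.
Expected DCO frequency = 0.2508 × 0.1308 ≈ 0.03280; observed = 37/1200 ≈ 0.03083.
Coefficient of coincidence = 0.03083/0.03280 ≈ 0.94; interference = 1 − 0.94 = 0.06.

0.06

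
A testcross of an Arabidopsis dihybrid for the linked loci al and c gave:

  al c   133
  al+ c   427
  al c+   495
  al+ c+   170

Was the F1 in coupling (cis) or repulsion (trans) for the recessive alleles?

trans

The two most frequent classes are al+ c (427) and al c+ (495); these are the parental (non-recombinant) types.
So the F1 carried al+ c on one chromosome and al c+ on the other — the recessive alleles are on opposite chromosomes (trans / repulsion).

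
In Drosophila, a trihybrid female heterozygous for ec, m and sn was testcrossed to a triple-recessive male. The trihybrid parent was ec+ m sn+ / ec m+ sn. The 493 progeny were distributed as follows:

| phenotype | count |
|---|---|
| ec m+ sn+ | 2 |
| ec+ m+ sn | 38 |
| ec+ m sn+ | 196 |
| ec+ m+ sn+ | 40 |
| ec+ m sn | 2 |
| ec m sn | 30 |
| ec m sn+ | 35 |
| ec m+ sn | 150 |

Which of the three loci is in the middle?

The two rarest classes, ec+ m sn and ec m+ sn+, are the double crossovers. Comparing them with the parentals, only the sn allele has switched, so sn is the middle locus and the order is ec – sn – m.

sn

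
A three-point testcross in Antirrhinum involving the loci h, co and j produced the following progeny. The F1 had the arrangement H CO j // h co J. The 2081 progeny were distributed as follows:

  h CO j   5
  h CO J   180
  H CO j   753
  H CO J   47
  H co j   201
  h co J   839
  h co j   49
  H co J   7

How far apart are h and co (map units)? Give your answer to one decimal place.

18.9 map units

The two rarest classes, h CO j and H co J, are the double crossovers. Comparing them with the parentals, only the h allele has switched, so h is the middle locus and the order is co – h – j.
Crossovers in the co–h interval produce the single-crossover classes H co j and h CO J (201 + 180 = 381) plus the double crossovers (12).
RF(co–h) = (381 + 12) / 2081 = 393/2081 = 0.1889 → 18.9 map units.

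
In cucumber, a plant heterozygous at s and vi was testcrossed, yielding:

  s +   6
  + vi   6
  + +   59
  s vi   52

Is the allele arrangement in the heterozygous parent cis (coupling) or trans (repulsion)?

The two most frequent classes are + + (59) and s vi (52); these are the parental (non-recombinant) types.
So the F1 carried + + on one chromosome and s vi on the other — the recessive alleles are on the same chromosome (cis / coupling).

cis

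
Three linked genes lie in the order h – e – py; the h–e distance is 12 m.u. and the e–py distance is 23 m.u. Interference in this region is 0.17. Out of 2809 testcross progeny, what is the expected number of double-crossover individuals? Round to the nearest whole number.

64

Map distances give recombination frequencies of 0.120 and 0.230 for the two intervals.
With interference 0.17 (so coincidence = 0.83), expected double-crossover frequency = 0.120 × 0.230 × 0.83 = 0.02291.
Expected number = 0.02291 × 2809 = 64.35 ≈ 64.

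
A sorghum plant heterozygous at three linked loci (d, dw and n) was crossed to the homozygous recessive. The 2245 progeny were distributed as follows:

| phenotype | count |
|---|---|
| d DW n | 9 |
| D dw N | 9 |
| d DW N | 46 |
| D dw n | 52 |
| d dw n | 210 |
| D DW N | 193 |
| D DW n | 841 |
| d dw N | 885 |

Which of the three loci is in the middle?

The two most frequent reciprocal classes, D DW n and d dw N, are the parental types, so the F1 was D DW n / d dw N.
The two rarest classes, d DW n and D dw N, are the double crossovers. Comparing them with the parentals, only the d allele has switched, so d is the middle locus and the order is dw – d – n.

d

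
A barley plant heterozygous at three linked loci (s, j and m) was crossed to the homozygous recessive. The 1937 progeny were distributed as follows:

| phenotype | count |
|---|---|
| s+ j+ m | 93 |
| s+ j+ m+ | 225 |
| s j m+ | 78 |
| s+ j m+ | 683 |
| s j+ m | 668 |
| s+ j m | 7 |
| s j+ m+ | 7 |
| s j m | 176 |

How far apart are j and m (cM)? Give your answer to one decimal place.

21.4 cM

The two most frequent reciprocal classes, s j+ m and s+ j m+, are the parental types, so the F1 was s j+ m / s+ j m+.
The two rarest classes, s j+ m+ and s+ j m, are the double crossovers. Comparing them with the parentals, only the m allele has switched, so m is the middle locus and the order is j – m – s.
Crossovers in the j–m interval produce the single-crossover classes s j m and s+ j+ m+ (176 + 225 = 401) plus the double crossovers (14).
RF(j–m) = (401 + 14) / 1937 = 415/1937 = 0.2142 → 21.4 cM.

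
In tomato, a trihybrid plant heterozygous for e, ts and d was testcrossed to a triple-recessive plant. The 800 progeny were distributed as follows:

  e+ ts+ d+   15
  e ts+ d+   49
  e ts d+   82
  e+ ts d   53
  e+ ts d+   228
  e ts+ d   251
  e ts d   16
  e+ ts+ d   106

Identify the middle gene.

The two most frequent reciprocal classes, e+ ts d+ and e ts+ d, are the parental types, so the F1 was e+ ts d+ / e ts+ d.
The two rarest classes, e+ ts+ d+ and e ts d, are the double crossovers. Comparing them with the parentals, only the ts allele has switched, so ts is the middle locus and the order is d – ts – e.

ts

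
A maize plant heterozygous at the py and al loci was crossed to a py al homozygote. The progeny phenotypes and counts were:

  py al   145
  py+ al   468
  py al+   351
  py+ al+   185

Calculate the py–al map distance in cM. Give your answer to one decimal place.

28.7 cM

The two most frequent classes, py+ al (468) and py al+ (351), are the parental types, so the F1 was py+ al / py al+.
The recombinant classes are py+ al+ and py al: 185 + 145 = 330.
Recombination frequency = 330/1149 = 0.2872 ≈ 28.7%, i.e. 28.7 cM.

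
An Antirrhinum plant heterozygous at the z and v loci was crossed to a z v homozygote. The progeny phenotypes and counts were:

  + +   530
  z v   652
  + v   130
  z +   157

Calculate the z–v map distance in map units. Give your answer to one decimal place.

The two most frequent classes, + + (530) and z v (652), are the parental types, so the F1 was + + / z v.
The recombinant classes are + v and z +: 130 + 157 = 287.
Recombination frequency = 287/1469 = 0.1954 ≈ 19.5%, i.e. 19.5 map units.

19.5 map units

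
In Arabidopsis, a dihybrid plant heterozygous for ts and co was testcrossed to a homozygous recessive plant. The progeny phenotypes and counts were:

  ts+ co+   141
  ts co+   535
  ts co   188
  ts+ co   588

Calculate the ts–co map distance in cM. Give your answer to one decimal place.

22.7 cM

The two most frequent classes, ts+ co (588) and ts co+ (535), are the parental types, so the F1 was ts+ co / ts co+.
The recombinant classes are ts+ co+ and ts co: 141 + 188 = 329.
Recombination frequency = 329/1452 = 0.2266 ≈ 22.7%, i.e. 22.7 cM.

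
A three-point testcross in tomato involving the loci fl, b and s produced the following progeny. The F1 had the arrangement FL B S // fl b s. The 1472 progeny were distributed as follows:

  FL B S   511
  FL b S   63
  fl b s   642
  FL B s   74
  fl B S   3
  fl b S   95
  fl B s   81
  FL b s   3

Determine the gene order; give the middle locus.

fl

The two rarest classes, fl B S and FL b s, are the double crossovers. Comparing them with the parentals, only the fl allele has switched, so fl is the middle locus and the order is s – fl – b.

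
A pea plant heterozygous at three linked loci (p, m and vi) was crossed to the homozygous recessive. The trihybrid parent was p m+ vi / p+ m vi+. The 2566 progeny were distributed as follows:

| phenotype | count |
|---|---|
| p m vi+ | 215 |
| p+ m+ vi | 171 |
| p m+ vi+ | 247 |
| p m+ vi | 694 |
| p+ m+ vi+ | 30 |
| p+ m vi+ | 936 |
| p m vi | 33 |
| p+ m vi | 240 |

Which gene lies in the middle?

m

The two rarest classes, p m vi and p+ m+ vi+, are the double crossovers. Comparing them with the parentals, only the m allele has switched, so m is the middle locus and the order is vi – m – p.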